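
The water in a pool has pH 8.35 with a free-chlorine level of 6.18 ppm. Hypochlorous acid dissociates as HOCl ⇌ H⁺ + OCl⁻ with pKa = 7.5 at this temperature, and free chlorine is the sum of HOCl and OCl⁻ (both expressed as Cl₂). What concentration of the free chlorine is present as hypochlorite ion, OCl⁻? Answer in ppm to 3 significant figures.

5.42 ppm

[OCl⁻]/[HOCl] = 10^(pH − pKa) = 10^(8.35 − 7.5) = 10^0.85 = 7.079.
Fraction as HOCl = 1 / (1 + 7.079) = 0.1238.
OCl⁻ = (1 − 0.1238) × 6.18 ppm = 5.415 ppm.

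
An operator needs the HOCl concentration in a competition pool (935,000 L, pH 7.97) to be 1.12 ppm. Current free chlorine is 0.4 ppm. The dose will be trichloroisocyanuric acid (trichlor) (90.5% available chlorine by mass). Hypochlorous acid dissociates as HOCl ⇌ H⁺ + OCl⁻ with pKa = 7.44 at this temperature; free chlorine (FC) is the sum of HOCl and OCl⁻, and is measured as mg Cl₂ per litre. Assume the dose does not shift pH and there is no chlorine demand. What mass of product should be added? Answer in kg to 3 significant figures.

4.66 kg

[OCl⁻]/[HOCl] = 10^(pH − pKa) = 10^(7.97 − 7.44) = 3.388; fraction as HOCl = 1/(1 + 3.388) = 0.2279.
Free chlorine required for 1.12 ppm HOCl: 1.12 / 0.2279 = 4.915 ppm.
FC to add: 4.915 − 0.4 = 4.515 mg/L as Cl₂.
Cl₂ equivalent: 4.515 mg/L × 935,000 L = 4222 g.
Product at 90.5% available Cl: 4222 / 0.905 = 4665 g.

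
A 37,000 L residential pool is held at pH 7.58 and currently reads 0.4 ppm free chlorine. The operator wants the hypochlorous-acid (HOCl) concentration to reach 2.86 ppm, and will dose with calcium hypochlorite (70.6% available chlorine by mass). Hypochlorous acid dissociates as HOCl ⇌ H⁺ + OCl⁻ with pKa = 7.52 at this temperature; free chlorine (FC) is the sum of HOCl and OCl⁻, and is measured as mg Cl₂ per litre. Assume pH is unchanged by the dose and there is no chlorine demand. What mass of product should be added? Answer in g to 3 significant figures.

[OCl⁻]/[HOCl] = 10^(pH − pKa) = 10^(7.58 − 7.52) = 1.148; fraction as HOCl = 1/(1 + 1.148) = 0.4655.
Free chlorine required for 2.86 ppm HOCl: 2.86 / 0.4655 = 6.144 ppm.
FC to add: 6.144 − 0.4 = 5.744 mg/L as Cl₂.
Cl₂ equivalent: 5.744 mg/L × 37,000 L = 212.5 g.
Product at 70.6% available Cl: 212.5 / 0.706 = 301 g.

301 g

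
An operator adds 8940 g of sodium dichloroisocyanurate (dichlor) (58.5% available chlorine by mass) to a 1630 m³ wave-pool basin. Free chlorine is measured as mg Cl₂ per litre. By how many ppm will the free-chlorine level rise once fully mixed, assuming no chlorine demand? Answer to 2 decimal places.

3.21 ppm

Volume: 1630 m³ = 1,630,000 L.
Available chlorine delivered: 8940 g × 0.585 = 5230 g as Cl₂.
Concentration rise: 5230 g / 1,630,000 L = 3.209 mg/L = 3.21 ppm.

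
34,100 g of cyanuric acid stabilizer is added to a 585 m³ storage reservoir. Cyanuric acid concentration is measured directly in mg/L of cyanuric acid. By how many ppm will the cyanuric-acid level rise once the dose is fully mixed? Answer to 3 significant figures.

58.3 ppm

Volume: 585 m³ = 585,000 L.
Rise: 34,100 g / 585,000 L × 1000 = 58.29 mg/L.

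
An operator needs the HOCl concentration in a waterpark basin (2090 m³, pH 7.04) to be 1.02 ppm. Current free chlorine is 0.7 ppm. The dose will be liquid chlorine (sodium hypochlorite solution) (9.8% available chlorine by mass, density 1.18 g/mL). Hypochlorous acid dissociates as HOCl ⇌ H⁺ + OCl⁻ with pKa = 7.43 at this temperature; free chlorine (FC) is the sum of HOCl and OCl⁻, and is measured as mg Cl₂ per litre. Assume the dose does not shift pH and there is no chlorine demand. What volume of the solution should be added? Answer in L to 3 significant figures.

13.3 L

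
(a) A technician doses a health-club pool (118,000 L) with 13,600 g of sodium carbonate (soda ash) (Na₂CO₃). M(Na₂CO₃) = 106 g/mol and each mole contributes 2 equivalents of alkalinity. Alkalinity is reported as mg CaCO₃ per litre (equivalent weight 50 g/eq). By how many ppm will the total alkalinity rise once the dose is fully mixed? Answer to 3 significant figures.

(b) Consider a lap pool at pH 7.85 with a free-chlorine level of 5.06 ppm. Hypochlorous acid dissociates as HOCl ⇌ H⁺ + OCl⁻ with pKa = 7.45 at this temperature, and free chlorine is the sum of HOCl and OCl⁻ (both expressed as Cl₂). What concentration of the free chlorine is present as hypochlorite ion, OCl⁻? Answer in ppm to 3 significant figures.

(a) Moles of Na₂CO₃: 13,600 g ÷ 106 g/mol = 128.3 mol → 256.6 eq of alkalinity.
(a) As CaCO₃: 256.6 eq × 50 g/eq = 12,830 g.
(a) Rise: 12,830 g / 118,000 L × 1000 = 108.7 mg/L.

(b) [OCl⁻]/[HOCl] = 10^(pH − pKa) = 10^(7.85 − 7.45) = 10^0.40 = 2.512.
(b) Fraction as HOCl = 1 / (1 + 2.512) = 0.2847.
(b) OCl⁻ = (1 − 0.2847) × 5.06 ppm = 3.619 ppm.

(a) 109 ppm; (b) 3.62 ppm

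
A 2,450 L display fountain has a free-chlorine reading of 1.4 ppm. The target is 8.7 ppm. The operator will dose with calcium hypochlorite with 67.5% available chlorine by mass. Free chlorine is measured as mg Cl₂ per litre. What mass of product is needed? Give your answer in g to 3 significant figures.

26.5 g

Chlorine deficit: 8.7 − 1.4 = 7.3 ppm = 7.3 mg/L as Cl₂.
Cl₂ equivalent needed: 7.3 mg/L × 2,450 L = 17,880 mg = 17.89 g.
Product at 67.5% available chlorine: 17.89 / 0.675 = 26.5 g.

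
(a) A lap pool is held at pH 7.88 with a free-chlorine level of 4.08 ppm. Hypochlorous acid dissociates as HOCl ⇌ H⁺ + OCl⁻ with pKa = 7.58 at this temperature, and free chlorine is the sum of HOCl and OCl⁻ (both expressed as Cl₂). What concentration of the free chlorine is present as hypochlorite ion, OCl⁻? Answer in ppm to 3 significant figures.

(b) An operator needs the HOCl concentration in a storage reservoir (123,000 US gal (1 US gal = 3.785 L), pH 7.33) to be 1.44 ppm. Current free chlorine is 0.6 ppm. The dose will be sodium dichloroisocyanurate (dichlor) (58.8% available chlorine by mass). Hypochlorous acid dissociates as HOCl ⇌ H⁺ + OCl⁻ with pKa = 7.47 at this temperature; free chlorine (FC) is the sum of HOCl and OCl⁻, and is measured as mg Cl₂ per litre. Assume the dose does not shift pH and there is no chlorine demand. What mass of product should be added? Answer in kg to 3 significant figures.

(a) 2.72 ppm; (b) 1.49 kg

(a) [OCl⁻]/[HOCl] = 10^(pH − pKa) = 10^(7.88 − 7.58) = 10^0.30 = 1.995.
(a) Fraction as HOCl = 1 / (1 + 1.995) = 0.3339.
(a) OCl⁻ = (1 − 0.3339) × 4.08 ppm = 2.718 ppm.

(b) Volume: 123,000 US gal × 3.785 L/gal = 465,555 L.
(b) [OCl⁻]/[HOCl] = 10^(pH − pKa) = 10^(7.33 − 7.47) = 0.7244; fraction as HOCl = 1/(1 + 0.7244) = 0.5799.
(b) Free chlorine required for 1.44 ppm HOCl: 1.44 / 0.5799 = 2.483 ppm.
(b) FC to add: 2.483 − 0.6 = 1.883 mg/L as Cl₂.
(b) Cl₂ equivalent: 1.883 mg/L × 465,555 L = 876.7 g.
(b) Product at 58.8% available Cl: 876.7 / 0.588 = 1491 g.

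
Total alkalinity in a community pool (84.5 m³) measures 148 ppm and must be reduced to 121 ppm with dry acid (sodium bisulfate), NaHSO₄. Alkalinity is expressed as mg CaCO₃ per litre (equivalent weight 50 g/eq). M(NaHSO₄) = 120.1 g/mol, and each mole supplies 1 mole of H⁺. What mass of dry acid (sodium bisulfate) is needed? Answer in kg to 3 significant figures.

5.48 kg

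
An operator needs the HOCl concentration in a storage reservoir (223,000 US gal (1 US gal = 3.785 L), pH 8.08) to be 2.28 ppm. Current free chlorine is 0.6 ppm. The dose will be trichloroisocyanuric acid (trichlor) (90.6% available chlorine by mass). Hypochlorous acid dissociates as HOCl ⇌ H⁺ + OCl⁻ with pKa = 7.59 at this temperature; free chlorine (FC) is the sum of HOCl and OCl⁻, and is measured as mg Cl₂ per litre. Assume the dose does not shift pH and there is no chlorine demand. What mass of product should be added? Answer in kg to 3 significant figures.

8.13 kg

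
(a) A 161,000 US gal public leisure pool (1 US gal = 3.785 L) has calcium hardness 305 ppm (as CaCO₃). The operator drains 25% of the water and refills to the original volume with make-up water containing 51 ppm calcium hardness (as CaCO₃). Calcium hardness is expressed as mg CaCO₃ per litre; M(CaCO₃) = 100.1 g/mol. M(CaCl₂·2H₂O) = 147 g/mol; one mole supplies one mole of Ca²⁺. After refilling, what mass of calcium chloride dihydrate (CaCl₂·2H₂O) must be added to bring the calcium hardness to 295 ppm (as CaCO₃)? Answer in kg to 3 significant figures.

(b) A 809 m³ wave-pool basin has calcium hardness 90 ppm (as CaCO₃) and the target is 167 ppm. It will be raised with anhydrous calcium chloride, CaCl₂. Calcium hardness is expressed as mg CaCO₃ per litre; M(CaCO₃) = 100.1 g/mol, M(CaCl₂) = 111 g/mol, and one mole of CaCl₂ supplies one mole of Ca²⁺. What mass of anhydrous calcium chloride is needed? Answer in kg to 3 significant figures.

(a) 47.9 kg; (b) 69.1 kg

(a) Volume: 161,000 US gal × 3.785 L/gal = 609,385 L.
(a) After draining 25% and refilling: 305 × 0.75 + 51 × 0.25 = 241.5 ppm.
(a) Deficit to target: 295 − 241.5 = 53.5 mg/L.
(a) As CaCO₃: 53.5 mg/L × 609,385 L = 32,600 g; ÷ 100.1 = 325.7 mol Ca²⁺.
(a) Mass: 325.7 × 147 = 47,880 g.

(b) Volume: 809 m³ = 809,000 L.
(b) Hardness to add: (167 − 90) = 77 mg/L as CaCO₃ × 809,000 L = 62,290 g as CaCO₃.
(b) Moles of Ca²⁺ (1 mol Ca²⁺ ≡ 1 mol CaCO₃): 62,290 / 100.1 g/mol = 622.3 mol.
(b) Mass of CaCl₂: 622.3 × 111 = 69,080 g.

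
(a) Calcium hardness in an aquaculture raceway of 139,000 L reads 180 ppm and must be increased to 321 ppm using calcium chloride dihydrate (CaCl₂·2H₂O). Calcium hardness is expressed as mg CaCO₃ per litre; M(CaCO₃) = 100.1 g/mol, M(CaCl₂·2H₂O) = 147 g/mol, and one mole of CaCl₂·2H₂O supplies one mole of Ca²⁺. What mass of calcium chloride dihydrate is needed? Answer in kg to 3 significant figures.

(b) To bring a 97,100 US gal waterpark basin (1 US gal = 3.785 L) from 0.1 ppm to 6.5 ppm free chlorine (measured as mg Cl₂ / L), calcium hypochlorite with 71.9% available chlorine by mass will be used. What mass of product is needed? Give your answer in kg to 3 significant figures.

(a) 28.8 kg; (b) 3.27 kg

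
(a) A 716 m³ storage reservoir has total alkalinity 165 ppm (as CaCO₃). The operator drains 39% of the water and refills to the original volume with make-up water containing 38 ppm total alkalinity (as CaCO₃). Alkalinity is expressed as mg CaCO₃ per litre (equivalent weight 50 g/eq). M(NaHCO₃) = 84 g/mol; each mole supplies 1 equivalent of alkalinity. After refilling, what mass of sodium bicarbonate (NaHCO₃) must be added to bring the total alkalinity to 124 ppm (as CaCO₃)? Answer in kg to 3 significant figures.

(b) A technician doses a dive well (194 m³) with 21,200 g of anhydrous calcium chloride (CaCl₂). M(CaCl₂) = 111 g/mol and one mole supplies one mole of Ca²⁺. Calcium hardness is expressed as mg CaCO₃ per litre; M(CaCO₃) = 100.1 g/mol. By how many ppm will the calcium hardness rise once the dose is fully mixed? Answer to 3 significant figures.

(a) 10.3 kg; (b) 98.5 ppm

(a) Volume: 716 m³ = 716,000 L.
(a) After draining 39% and refilling: 165 × 0.61 + 38 × 0.39 = 115.47 ppm.
(a) Deficit to target: 124 − 115.47 = 8.53 mg/L.
(a) As CaCO₃: 8.53 mg/L × 716,000 L = 6107 g; ÷ 50 g/eq ÷ 1 = 122.1 mol NaHCO₃.
(a) Mass: 122.1 × 84 = 10,260 g.

(b) Volume: 194 m³ = 194,000 L.
(b) Moles of Ca²⁺: 21,200 g ÷ 111 g/mol = 191 mol.
(b) As CaCO₃: 191 mol × 100.1 g/mol = 19,120 g.
(b) Rise: 19,120 g / 194,000 L × 1000 = 98.55 mg/L.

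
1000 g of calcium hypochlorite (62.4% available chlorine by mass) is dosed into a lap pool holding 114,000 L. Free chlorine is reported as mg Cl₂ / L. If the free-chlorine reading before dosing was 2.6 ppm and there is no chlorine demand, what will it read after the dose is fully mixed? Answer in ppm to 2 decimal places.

Available chlorine delivered: 1000 g × 0.624 = 624 g as Cl₂.
Concentration rise: 624 g / 114,000 L = 5.474 mg/L = 5.47 ppm.
Final FC: 2.6 + 5.47 = 8.07 ppm.

8.07 ppm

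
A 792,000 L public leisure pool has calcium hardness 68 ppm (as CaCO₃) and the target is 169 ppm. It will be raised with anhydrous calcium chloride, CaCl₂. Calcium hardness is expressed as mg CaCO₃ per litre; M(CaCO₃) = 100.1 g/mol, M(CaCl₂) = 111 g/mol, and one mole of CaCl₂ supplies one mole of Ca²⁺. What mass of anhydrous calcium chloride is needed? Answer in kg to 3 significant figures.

88.7 kg

Hardness to add: (169 − 68) = 101 mg/L as CaCO₃ × 792,000 L = 79,990 g as CaCO₃.
Moles of Ca²⁺ (1 mol Ca²⁺ ≡ 1 mol CaCO₃): 79,990 / 100.1 g/mol = 799.1 mol.
Mass of CaCl₂: 799.1 × 111 = 88,700 g.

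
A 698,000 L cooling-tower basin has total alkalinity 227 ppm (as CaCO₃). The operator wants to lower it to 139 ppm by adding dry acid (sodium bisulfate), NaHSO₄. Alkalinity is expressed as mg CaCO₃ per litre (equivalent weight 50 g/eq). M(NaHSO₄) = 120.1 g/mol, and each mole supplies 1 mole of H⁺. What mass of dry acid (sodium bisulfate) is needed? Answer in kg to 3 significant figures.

Alkalinity to neutralize: (227 − 139) = 88 mg/L as CaCO₃ × 698,000 L = 61,420 g as CaCO₃.
Equivalents of H⁺ required: 61,420 ÷ 50 g/eq = 1228 eq = 1228 mol NaHSO₄.
Mass of NaHSO₄: 1228 × 120.1 = 147,500 g.

148 kg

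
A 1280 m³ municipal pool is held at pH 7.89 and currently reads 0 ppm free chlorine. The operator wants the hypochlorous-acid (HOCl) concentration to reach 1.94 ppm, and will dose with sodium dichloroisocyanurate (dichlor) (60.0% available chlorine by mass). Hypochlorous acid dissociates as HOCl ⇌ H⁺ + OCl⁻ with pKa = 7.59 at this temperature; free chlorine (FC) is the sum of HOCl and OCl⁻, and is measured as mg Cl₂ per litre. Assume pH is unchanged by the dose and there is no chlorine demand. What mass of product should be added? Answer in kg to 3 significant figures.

Volume: 1280 m³ = 1,280,000 L.
[OCl⁻]/[HOCl] = 10^(pH − pKa) = 10^(7.89 − 7.59) = 1.995; fraction as HOCl = 1/(1 + 1.995) = 0.3339.
Free chlorine required for 1.94 ppm HOCl: 1.94 / 0.3339 = 5.811 ppm.
FC to add: 5.811 − 0 = 5.811 mg/L as Cl₂.
Cl₂ equivalent: 5.811 mg/L × 1,280,000 L = 7438 g.
Product at 60.0% available Cl: 7438 / 0.6 = 12,400 g.

12.4 kg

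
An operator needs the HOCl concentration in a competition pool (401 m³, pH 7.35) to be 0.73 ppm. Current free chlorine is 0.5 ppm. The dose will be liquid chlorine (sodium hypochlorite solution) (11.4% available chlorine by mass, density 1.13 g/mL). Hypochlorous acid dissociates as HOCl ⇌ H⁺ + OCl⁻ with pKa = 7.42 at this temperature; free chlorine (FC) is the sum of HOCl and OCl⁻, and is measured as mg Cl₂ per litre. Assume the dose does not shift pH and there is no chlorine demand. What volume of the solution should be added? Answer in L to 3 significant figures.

2.65 L

Volume: 401 m³ = 401,000 L.
[OCl⁻]/[HOCl] = 10^(pH − pKa) = 10^(7.35 − 7.42) = 0.8511; fraction as HOCl = 1/(1 + 0.8511) = 0.5402.
Free chlorine required for 0.73 ppm HOCl: 0.73 / 0.5402 = 1.351 ppm.
FC to add: 1.351 − 0.5 = 0.8513 mg/L as Cl₂.
Cl₂ equivalent: 0.8513 mg/L × 401,000 L = 341.4 g.
Product at 11.4% available Cl: 341.4 / 0.114 = 2995 g.
Volume: 2995 g ÷ 1.13 g/mL = 2650 mL.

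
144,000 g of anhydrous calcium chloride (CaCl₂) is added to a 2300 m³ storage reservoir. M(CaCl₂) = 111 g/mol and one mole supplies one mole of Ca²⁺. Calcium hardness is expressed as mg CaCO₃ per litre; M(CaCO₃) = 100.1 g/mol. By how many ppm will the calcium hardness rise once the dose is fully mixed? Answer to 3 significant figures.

56.5 ppm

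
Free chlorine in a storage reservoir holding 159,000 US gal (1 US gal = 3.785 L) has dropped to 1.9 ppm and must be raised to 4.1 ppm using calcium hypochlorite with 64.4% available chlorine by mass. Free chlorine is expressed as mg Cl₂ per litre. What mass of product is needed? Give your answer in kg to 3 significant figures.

Volume: 159,000 US gal × 3.785 L/gal = 601,815 L.
Chlorine deficit: 4.1 − 1.9 = 2.2 ppm = 2.2 mg/L as Cl₂.
Cl₂ equivalent needed: 2.2 mg/L × 601,815 L = 1,324,000 mg = 1324 g.
Product at 64.4% available chlorine: 1324 / 0.644 = 2056 g.

2.06 kg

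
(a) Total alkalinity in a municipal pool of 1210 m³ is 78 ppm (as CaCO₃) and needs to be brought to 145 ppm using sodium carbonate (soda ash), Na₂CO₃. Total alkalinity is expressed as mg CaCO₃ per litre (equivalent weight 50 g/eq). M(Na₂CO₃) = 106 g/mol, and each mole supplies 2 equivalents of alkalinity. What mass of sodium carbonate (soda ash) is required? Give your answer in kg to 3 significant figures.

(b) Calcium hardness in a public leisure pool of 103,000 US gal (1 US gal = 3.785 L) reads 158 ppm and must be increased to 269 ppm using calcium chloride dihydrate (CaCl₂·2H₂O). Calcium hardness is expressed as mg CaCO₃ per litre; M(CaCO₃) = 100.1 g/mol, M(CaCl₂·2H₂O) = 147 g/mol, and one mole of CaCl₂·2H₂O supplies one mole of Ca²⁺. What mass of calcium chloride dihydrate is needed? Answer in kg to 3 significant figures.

(a) 85.9 kg; (b) 63.5 kg

(a) Volume: 1210 m³ = 1,210,000 L.
(a) Alkalinity to add: (145 − 78) = 67 mg/L as CaCO₃ × 1,210,000 L = 81,070 g as CaCO₃.
(a) Equivalents: 81,070 g ÷ 50 g/eq = 1621 eq.
(a) Each mole of Na₂CO₃ supplies 2 eq, so 1621 / 2 = 810.7 mol.
(a) Mass: 810.7 mol × 106 g/mol = 85,930 g.

(b) Volume: 103,000 US gal × 3.785 L/gal = 389,855 L.
(b) Hardness to add: (269 − 158) = 111 mg/L as CaCO₃ × 389,855 L = 43,270 g as CaCO₃.
(b) Moles of Ca²⁺ (1 mol Ca²⁺ ≡ 1 mol CaCO₃): 43,270 / 100.1 g/mol = 432.3 mol.
(b) Mass of CaCl₂·2H₂O: 432.3 × 147 = 63,550 g.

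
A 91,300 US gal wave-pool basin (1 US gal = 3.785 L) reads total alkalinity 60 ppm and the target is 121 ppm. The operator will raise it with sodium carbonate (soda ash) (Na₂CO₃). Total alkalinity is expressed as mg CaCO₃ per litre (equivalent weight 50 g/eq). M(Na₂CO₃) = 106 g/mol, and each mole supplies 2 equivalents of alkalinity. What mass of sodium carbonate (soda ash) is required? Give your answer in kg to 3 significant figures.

22.3 kg

Volume: 91,300 US gal × 3.785 L/gal = 345,570 L.
Alkalinity to add: (121 − 60) = 61 mg/L as CaCO₃ × 345,570 L = 21,080 g as CaCO₃.
Equivalents: 21,080 g ÷ 50 g/eq = 421.6 eq.
Each mole of Na₂CO₃ supplies 2 eq, so 421.6 / 2 = 210.8 mol.
Mass: 210.8 mol × 106 g/mol = 22,340 g.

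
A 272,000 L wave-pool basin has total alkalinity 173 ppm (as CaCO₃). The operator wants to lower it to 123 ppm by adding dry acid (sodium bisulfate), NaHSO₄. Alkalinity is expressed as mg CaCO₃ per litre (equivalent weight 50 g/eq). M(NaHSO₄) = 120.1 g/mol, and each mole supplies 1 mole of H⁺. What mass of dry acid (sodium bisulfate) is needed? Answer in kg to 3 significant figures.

Alkalinity to neutralize: (173 − 123) = 50 mg/L as CaCO₃ × 272,000 L = 13,600 g as CaCO₃.
Equivalents of H⁺ required: 13,600 ÷ 50 g/eq = 272 eq = 272 mol NaHSO₄.
Mass of NaHSO₄: 272 × 120.1 = 32,670 g.

32.7 kg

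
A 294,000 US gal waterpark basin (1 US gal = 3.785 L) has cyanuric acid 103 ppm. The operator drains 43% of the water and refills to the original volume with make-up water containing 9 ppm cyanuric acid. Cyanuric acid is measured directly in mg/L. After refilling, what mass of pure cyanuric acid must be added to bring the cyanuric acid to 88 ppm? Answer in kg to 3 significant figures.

28.3 kg

Volume: 294,000 US gal × 3.785 L/gal = 1,112,790 L.
After draining 43% and refilling: 103 × 0.57 + 9 × 0.43 = 62.58 ppm.
Deficit to target: 88 − 62.58 = 25.42 mg/L.
Mass: 25.42 mg/L × 1,112,790 L = 28,290 g cyanuric acid.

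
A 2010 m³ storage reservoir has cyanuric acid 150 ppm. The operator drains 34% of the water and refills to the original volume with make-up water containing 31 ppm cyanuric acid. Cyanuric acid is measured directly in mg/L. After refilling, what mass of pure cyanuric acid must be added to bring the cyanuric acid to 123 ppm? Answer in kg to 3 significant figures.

Volume: 2010 m³ = 2,010,000 L.
After draining 34% and refilling: 150 × 0.66 + 31 × 0.34 = 109.54 ppm.
Deficit to target: 123 − 109.54 = 13.46 mg/L.
Mass: 13.46 mg/L × 2,010,000 L = 27,050 g cyanuric acid.

27.1 kg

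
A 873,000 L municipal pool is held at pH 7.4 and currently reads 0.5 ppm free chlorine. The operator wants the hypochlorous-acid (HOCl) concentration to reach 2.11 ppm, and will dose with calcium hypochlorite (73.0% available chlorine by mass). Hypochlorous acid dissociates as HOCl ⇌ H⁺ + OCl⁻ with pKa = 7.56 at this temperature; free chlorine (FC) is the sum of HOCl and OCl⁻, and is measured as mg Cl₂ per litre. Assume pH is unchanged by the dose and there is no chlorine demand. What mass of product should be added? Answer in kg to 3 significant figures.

[OCl⁻]/[HOCl] = 10^(pH − pKa) = 10^(7.4 − 7.56) = 0.6918; fraction as HOCl = 1/(1 + 0.6918) = 0.5911.
Free chlorine required for 2.11 ppm HOCl: 2.11 / 0.5911 = 3.57 ppm.
FC to add: 3.57 − 0.5 = 3.07 mg/L as Cl₂.
Cl₂ equivalent: 3.07 mg/L × 873,000 L = 2680 g.
Product at 73.0% available Cl: 2680 / 0.73 = 3671 g.

3.67 kg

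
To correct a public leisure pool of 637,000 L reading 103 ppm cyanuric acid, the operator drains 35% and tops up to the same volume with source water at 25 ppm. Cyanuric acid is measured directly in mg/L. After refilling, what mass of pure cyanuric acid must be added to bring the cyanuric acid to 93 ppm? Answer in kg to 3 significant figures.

After draining 35% and refilling: 103 × 0.65 + 25 × 0.35 = 75.7 ppm.
Deficit to target: 93 − 75.7 = 17.3 mg/L.
Mass: 17.3 mg/L × 637,000 L = 11,020 g cyanuric acid.

11.0 kg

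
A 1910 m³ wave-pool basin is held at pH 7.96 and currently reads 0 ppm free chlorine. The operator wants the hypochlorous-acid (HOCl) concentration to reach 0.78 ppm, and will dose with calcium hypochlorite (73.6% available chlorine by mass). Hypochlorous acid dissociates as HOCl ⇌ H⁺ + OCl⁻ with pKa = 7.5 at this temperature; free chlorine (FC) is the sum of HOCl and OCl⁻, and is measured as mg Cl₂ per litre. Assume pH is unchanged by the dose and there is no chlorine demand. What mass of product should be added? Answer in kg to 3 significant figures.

Volume: 1910 m³ = 1,910,000 L.
[OCl⁻]/[HOCl] = 10^(pH − pKa) = 10^(7.96 − 7.5) = 2.884; fraction as HOCl = 1/(1 + 2.884) = 0.2575.
Free chlorine required for 0.78 ppm HOCl: 0.78 / 0.2575 = 3.03 ppm.
FC to add: 3.03 − 0 = 3.03 mg/L as Cl₂.
Cl₂ equivalent: 3.03 mg/L × 1,910,000 L = 5786 g.
Product at 73.6% available Cl: 5786 / 0.736 = 7862 g.

7.86 kg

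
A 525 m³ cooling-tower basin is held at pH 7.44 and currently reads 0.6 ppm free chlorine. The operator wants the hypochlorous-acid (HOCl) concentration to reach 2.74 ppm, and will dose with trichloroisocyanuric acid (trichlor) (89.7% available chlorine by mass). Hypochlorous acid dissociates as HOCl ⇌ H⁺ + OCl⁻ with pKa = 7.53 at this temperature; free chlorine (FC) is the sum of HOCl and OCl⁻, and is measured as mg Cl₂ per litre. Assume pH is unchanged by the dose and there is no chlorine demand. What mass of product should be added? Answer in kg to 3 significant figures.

2.56 kg

Volume: 525 m³ = 525,000 L.
[OCl⁻]/[HOCl] = 10^(pH − pKa) = 10^(7.44 − 7.53) = 0.8128; fraction as HOCl = 1/(1 + 0.8128) = 0.5516.
Free chlorine required for 2.74 ppm HOCl: 2.74 / 0.5516 = 4.967 ppm.
FC to add: 4.967 − 0.6 = 4.367 mg/L as Cl₂.
Cl₂ equivalent: 4.367 mg/L × 525,000 L = 2293 g.
Product at 89.7% available Cl: 2293 / 0.897 = 2556 g.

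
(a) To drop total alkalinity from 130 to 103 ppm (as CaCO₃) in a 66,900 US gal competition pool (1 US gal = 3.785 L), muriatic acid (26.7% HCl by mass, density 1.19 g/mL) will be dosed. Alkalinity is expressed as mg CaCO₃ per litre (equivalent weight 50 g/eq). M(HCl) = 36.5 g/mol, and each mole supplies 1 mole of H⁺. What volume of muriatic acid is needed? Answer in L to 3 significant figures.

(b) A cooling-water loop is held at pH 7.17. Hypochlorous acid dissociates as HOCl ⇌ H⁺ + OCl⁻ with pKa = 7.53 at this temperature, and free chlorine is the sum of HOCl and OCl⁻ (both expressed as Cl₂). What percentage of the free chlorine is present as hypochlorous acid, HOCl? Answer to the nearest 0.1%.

(a) 15.7 L; (b) 69.6%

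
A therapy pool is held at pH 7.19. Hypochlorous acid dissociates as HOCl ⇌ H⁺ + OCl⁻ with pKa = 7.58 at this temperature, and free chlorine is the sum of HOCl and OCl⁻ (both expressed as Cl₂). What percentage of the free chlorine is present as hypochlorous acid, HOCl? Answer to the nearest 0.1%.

[OCl⁻]/[HOCl] = 10^(pH − pKa) = 10^(7.19 − 7.58) = 10^-0.39 = 0.4074.
Fraction as HOCl = 1 / (1 + 0.4074) = 0.7105.

71.1%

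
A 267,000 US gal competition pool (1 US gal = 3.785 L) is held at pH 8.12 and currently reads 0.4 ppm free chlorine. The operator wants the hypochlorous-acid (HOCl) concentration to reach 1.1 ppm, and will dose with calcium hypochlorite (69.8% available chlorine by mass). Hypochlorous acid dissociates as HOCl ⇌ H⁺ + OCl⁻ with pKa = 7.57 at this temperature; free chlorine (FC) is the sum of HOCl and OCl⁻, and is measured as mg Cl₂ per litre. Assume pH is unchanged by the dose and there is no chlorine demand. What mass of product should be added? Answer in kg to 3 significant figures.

6.66 kg

Volume: 267,000 US gal × 3.785 L/gal = 1,010,595 L.
[OCl⁻]/[HOCl] = 10^(pH − pKa) = 10^(8.12 − 7.57) = 3.548; fraction as HOCl = 1/(1 + 3.548) = 0.2199.
Free chlorine required for 1.1 ppm HOCl: 1.1 / 0.2199 = 5.003 ppm.
FC to add: 5.003 − 0.4 = 4.603 mg/L as Cl₂.
Cl₂ equivalent: 4.603 mg/L × 1,010,595 L = 4652 g.
Product at 69.8% available Cl: 4652 / 0.698 = 6664 g.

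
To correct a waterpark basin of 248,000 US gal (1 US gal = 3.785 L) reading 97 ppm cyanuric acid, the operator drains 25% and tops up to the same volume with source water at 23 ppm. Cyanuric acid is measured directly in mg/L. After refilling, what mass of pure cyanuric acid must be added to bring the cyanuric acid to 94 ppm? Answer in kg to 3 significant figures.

14.5 kg

Volume: 248,000 US gal × 3.785 L/gal = 938,680 L.
After draining 25% and refilling: 97 × 0.75 + 23 × 0.25 = 78.5 ppm.
Deficit to target: 94 − 78.5 = 15.5 mg/L.
Mass: 15.5 mg/L × 938,680 L = 14,550 g cyanuric acid.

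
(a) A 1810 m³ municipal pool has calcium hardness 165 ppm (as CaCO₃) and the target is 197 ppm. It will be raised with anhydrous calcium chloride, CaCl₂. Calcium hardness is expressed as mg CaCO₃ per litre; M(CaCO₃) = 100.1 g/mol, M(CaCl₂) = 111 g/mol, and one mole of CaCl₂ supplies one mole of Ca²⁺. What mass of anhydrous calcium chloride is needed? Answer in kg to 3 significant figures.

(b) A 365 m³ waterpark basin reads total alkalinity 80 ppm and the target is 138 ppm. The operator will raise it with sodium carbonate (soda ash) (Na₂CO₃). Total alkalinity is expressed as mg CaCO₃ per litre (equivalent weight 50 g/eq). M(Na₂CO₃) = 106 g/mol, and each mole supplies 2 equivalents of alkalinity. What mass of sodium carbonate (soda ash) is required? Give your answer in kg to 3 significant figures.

(a) 64.2 kg; (b) 22.4 kg

(a) Volume: 1810 m³ = 1,810,000 L.
(a) Hardness to add: (197 − 165) = 32 mg/L as CaCO₃ × 1,810,000 L = 57,920 g as CaCO₃.
(a) Moles of Ca²⁺ (1 mol Ca²⁺ ≡ 1 mol CaCO₃): 57,920 / 100.1 g/mol = 578.6 mol.
(a) Mass of CaCl₂: 578.6 × 111 = 64,230 g.

(b) Volume: 365 m³ = 365,000 L.
(b) Alkalinity to add: (138 − 80) = 58 mg/L as CaCO₃ × 365,000 L = 21,170 g as CaCO₃.
(b) Equivalents: 21,170 g ÷ 50 g/eq = 423.4 eq.
(b) Each mole of Na₂CO₃ supplies 2 eq, so 423.4 / 2 = 211.7 mol.
(b) Mass: 211.7 mol × 106 g/mol = 22,440 g.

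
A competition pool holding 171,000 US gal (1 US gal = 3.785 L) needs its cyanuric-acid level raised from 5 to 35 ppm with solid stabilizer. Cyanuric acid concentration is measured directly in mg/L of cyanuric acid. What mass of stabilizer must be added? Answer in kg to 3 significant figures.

19.4 kg

Volume: 171,000 US gal × 3.785 L/gal = 647,235 L.
CYA to add: (35 − 5) = 30 mg/L × 647,235 L = 19,420 g cyanuric acid.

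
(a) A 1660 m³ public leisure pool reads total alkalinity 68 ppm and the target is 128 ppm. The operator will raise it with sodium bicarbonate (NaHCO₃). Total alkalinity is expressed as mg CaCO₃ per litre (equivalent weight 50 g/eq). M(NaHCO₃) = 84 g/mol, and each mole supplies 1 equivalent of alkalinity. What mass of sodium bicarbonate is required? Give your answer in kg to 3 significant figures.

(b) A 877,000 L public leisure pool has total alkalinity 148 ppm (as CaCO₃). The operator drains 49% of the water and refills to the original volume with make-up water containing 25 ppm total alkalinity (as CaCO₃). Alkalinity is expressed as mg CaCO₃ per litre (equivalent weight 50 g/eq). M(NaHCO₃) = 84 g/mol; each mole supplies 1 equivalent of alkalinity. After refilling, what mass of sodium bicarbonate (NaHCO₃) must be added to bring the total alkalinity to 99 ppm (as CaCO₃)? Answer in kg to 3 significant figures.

(a) 167 kg; (b) 16.6 kg

(a) Volume: 1660 m³ = 1,660,000 L.
(a) Alkalinity to add: (128 − 68) = 60 mg/L as CaCO₃ × 1,660,000 L = 99,600 g as CaCO₃.
(a) Equivalents: 99,600 g ÷ 50 g/eq = 1992 eq.
(a) NaHCO₃ supplies 1 eq per mole → 1992 mol.
(a) Mass: 1992 mol × 84 g/mol = 167,300 g.

(b) After draining 49% and refilling: 148 × 0.51 + 25 × 0.49 = 87.73 ppm.
(b) Deficit to target: 99 − 87.73 = 11.27 mg/L.
(b) As CaCO₃: 11.27 mg/L × 877,000 L = 9884 g; ÷ 50 g/eq ÷ 1 = 197.7 mol NaHCO₃.
(b) Mass: 197.7 × 84 = 16,600 g.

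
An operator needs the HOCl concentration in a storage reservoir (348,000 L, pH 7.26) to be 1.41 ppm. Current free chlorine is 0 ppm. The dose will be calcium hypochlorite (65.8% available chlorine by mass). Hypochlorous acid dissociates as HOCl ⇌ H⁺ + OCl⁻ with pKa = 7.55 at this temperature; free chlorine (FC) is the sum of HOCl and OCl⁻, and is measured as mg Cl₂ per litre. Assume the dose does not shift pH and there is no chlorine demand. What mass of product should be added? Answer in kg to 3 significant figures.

1.13 kg

[OCl⁻]/[HOCl] = 10^(pH − pKa) = 10^(7.26 − 7.55) = 0.5129; fraction as HOCl = 1/(1 + 0.5129) = 0.661.
Free chlorine required for 1.41 ppm HOCl: 1.41 / 0.661 = 2.133 ppm.
FC to add: 2.133 − 0 = 2.133 mg/L as Cl₂.
Cl₂ equivalent: 2.133 mg/L × 348,000 L = 742.3 g.
Product at 65.8% available Cl: 742.3 / 0.658 = 1128 g.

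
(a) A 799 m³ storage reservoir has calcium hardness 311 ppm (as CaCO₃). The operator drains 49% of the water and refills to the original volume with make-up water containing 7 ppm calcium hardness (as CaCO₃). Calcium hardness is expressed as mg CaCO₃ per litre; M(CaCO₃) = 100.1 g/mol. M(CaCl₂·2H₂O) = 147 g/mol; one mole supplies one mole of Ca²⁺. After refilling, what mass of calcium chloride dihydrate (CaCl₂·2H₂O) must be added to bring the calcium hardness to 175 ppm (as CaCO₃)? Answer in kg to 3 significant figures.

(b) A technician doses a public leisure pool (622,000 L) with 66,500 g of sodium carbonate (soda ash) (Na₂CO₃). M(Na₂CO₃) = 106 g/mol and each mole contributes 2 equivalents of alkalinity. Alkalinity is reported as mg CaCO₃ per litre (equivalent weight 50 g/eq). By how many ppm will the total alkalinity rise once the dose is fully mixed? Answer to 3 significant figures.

(a) 15.2 kg; (b) 101 ppm

(a) Volume: 799 m³ = 799,000 L.
(a) After draining 49% and refilling: 311 × 0.51 + 7 × 0.49 = 162.04 ppm.
(a) Deficit to target: 175 − 162.04 = 12.96 mg/L.
(a) As CaCO₃: 12.96 mg/L × 799,000 L = 10,360 g; ÷ 100.1 = 103.4 mol Ca²⁺.
(a) Mass: 103.4 × 147 = 15,210 g.

(b) Moles of Na₂CO₃: 66,500 g ÷ 106 g/mol = 627.4 mol → 1255 eq of alkalinity.
(b) As CaCO₃: 1255 eq × 50 g/eq = 62,740 g.
(b) Rise: 62,740 g / 622,000 L × 1000 = 100.9 mg/L.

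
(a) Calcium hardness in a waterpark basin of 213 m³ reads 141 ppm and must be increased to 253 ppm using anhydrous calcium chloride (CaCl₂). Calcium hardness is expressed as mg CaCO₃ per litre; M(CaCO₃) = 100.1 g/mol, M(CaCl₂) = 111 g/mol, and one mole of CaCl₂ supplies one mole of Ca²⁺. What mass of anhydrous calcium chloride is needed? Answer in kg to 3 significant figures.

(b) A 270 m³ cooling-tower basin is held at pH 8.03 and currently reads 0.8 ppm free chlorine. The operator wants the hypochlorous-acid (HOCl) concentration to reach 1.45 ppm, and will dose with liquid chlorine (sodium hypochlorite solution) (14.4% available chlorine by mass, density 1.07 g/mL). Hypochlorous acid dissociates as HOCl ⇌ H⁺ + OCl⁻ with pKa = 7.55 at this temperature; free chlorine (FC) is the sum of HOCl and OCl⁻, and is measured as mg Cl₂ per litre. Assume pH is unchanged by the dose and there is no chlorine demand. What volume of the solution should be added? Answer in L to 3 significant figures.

(a) 26.5 kg; (b) 8.81 L

(a) Volume: 213 m³ = 213,000 L.
(a) Hardness to add: (253 − 141) = 112 mg/L as CaCO₃ × 213,000 L = 23,860 g as CaCO₃.
(a) Moles of Ca²⁺ (1 mol Ca²⁺ ≡ 1 mol CaCO₃): 23,860 / 100.1 g/mol = 238.3 mol.
(a) Mass of CaCl₂: 238.3 × 111 = 26,450 g.

(b) Volume: 270 m³ = 270,000 L.
(b) [OCl⁻]/[HOCl] = 10^(pH − pKa) = 10^(8.03 − 7.55) = 3.02; fraction as HOCl = 1/(1 + 3.02) = 0.2488.
(b) Free chlorine required for 1.45 ppm HOCl: 1.45 / 0.2488 = 5.829 ppm.
(b) FC to add: 5.829 − 0.8 = 5.029 mg/L as Cl₂.
(b) Cl₂ equivalent: 5.029 mg/L × 270,000 L = 1358 g.
(b) Product at 14.4% available Cl: 1358 / 0.144 = 9429 g.
(b) Volume: 9429 g ÷ 1.07 g/mL = 8812 mL.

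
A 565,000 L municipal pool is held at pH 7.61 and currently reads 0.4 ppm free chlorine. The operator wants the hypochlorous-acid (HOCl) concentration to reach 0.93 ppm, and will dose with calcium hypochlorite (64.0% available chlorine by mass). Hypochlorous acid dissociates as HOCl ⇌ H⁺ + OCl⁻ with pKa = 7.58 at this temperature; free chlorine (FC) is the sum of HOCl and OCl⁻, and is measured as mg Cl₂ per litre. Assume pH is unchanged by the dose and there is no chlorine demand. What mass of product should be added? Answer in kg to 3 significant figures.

1.35 kg

[OCl⁻]/[HOCl] = 10^(pH − pKa) = 10^(7.61 − 7.58) = 1.072; fraction as HOCl = 1/(1 + 1.072) = 0.4827.
Free chlorine required for 0.93 ppm HOCl: 0.93 / 0.4827 = 1.927 ppm.
FC to add: 1.927 − 0.4 = 1.527 mg/L as Cl₂.
Cl₂ equivalent: 1.527 mg/L × 565,000 L = 862.5 g.
Product at 64.0% available Cl: 862.5 / 0.64 = 1348 g.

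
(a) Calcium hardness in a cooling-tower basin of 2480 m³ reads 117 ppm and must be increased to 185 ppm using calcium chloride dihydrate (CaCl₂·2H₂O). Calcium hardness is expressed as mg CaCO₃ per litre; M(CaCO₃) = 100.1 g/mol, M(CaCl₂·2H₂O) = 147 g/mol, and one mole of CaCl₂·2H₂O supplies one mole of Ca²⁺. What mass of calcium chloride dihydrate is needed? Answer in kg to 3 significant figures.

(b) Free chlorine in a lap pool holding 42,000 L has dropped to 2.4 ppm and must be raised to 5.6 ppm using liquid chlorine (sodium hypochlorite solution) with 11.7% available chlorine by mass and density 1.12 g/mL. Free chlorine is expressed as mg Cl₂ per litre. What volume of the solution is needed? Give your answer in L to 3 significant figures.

(a) Volume: 2480 m³ = 2,480,000 L.
(a) Hardness to add: (185 − 117) = 68 mg/L as CaCO₃ × 2,480,000 L = 168,600 g as CaCO₃.
(a) Moles of Ca²⁺ (1 mol Ca²⁺ ≡ 1 mol CaCO₃): 168,600 / 100.1 g/mol = 1685 mol.
(a) Mass of CaCl₂·2H₂O: 1685 × 147 = 247,700 g.

(b) Chlorine deficit: 5.6 − 2.4 = 3.2 ppm = 3.2 mg/L as Cl₂.
(b) Cl₂ equivalent needed: 3.2 mg/L × 42,000 L = 134,400 mg = 134.4 g.
(b) Product at 11.7% available chlorine: 134.4 / 0.117 = 1149 g.
(b) Volume at density 1.12 g/mL: 1149 g ÷ 1.12 g/mL = 1026 mL.

(a) 248 kg; (b) 1.03 L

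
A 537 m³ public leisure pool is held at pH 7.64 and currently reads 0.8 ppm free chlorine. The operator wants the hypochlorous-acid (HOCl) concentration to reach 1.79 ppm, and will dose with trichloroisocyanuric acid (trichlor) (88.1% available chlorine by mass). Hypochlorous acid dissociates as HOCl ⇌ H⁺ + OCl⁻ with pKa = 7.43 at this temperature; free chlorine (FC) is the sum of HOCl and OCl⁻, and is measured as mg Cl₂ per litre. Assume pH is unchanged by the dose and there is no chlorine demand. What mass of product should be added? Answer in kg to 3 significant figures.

Volume: 537 m³ = 537,000 L.
[OCl⁻]/[HOCl] = 10^(pH − pKa) = 10^(7.64 − 7.43) = 1.622; fraction as HOCl = 1/(1 + 1.622) = 0.3814.
Free chlorine required for 1.79 ppm HOCl: 1.79 / 0.3814 = 4.693 ppm.
FC to add: 4.693 − 0.8 = 3.893 mg/L as Cl₂.
Cl₂ equivalent: 3.893 mg/L × 537,000 L = 2091 g.
Product at 88.1% available Cl: 2091 / 0.881 = 2373 g.

2.37 kg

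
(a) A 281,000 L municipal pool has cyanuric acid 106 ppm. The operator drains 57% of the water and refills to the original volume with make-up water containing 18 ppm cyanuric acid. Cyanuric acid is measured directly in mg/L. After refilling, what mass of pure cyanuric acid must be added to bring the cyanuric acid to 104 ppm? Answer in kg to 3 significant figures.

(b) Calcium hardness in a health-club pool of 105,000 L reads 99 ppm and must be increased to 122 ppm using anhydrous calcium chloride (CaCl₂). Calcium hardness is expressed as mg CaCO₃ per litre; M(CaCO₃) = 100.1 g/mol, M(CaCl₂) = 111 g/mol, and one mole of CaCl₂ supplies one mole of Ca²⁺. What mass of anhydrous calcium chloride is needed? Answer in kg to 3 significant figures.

(a) After draining 57% and refilling: 106 × 0.43 + 18 × 0.57 = 55.84 ppm.
(a) Deficit to target: 104 − 55.84 = 48.16 mg/L.
(a) Mass: 48.16 mg/L × 281,000 L = 13,530 g cyanuric acid.

(b) Hardness to add: (122 − 99) = 23 mg/L as CaCO₃ × 105,000 L = 2415 g as CaCO₃.
(b) Moles of Ca²⁺ (1 mol Ca²⁺ ≡ 1 mol CaCO₃): 2415 / 100.1 g/mol = 24.13 mol.
(b) Mass of CaCl₂: 24.13 × 111 = 2678 g.

(a) 13.5 kg; (b) 2.68 kg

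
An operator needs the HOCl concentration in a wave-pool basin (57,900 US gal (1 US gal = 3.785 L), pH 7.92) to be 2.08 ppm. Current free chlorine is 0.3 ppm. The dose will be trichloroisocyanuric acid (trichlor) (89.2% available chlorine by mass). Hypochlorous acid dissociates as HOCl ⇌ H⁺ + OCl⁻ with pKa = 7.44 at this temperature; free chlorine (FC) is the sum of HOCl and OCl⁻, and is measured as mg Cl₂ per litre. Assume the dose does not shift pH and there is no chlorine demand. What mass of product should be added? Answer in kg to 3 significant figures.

1.98 kg

Volume: 57,900 US gal × 3.785 L/gal = 219,152 L.
[OCl⁻]/[HOCl] = 10^(pH − pKa) = 10^(7.92 − 7.44) = 3.02; fraction as HOCl = 1/(1 + 3.02) = 0.2488.
Free chlorine required for 2.08 ppm HOCl: 2.08 / 0.2488 = 8.361 ppm.
FC to add: 8.361 − 0.3 = 8.061 mg/L as Cl₂.
Cl₂ equivalent: 8.061 mg/L × 219,152 L = 1767 g.
Product at 89.2% available Cl: 1767 / 0.892 = 1981 g.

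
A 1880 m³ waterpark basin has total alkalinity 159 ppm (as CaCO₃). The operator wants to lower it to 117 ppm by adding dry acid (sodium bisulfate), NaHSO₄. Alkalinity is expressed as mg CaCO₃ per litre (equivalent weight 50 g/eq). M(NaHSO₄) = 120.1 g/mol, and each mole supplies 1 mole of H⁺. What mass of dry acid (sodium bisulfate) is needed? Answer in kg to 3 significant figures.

190 kg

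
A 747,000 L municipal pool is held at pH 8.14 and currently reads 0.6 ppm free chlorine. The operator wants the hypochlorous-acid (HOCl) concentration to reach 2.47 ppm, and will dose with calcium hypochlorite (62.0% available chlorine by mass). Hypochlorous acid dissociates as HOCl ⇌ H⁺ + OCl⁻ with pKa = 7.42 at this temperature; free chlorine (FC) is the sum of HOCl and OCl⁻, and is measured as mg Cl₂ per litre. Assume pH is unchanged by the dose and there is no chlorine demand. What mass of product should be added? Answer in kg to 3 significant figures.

[OCl⁻]/[HOCl] = 10^(pH − pKa) = 10^(8.14 − 7.42) = 5.248; fraction as HOCl = 1/(1 + 5.248) = 0.16.
Free chlorine required for 2.47 ppm HOCl: 2.47 / 0.16 = 15.43 ppm.
FC to add: 15.43 − 0.6 = 14.83 mg/L as Cl₂.
Cl₂ equivalent: 14.83 mg/L × 747,000 L = 11,080 g.
Product at 62.0% available Cl: 11,080 / 0.62 = 17,870 g.

17.9 kg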